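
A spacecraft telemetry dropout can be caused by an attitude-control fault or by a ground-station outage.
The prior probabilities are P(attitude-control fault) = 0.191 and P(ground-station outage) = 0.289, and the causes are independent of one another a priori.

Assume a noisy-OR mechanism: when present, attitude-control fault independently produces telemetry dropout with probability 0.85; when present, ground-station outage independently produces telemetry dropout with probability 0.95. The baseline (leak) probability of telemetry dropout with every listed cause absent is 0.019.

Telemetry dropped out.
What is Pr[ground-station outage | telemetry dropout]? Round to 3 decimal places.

Pr[ground-station outage | telemetry dropout] ≈ 0.686

Under noisy-OR, P(telemetry dropout | causes) = 1 − (1−0.019)·∏(1−qᵢ) over the active causes.
Sum P(telemetry dropout|·) weighted by the priors over the 4 (attitude-control fault, ground-station outage) configurations:
  P(telemetry dropout) = 0.019*0.809*0.711 + 0.95095*0.809*0.289 + 0.85285*0.191*0.711 + 0.992642*0.191*0.289
        = 0.010929 + 0.222333 + 0.115818 + 0.054793 = 0.403873
The terms with ground-station outage present sum to 0.277126, so
  P(ground-station outage | telemetry dropout) = 0.277126 / 0.403873 ≈ 0.686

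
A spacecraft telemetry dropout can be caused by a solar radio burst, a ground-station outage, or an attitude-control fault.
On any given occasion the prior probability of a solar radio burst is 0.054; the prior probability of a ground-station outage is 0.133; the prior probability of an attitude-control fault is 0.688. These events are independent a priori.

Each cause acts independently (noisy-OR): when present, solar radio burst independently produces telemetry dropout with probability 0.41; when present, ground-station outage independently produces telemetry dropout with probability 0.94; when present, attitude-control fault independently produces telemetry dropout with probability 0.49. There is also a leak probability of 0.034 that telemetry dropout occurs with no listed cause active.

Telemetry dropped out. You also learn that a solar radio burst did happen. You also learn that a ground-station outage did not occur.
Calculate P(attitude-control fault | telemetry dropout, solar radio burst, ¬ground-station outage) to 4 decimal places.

P(attitude-control fault | telemetry dropout, solar radio burst, ¬ground-station outage) ≈ 0.7843

Under noisy-OR, P(telemetry dropout | causes) = 1 − (1−0.034)·∏(1−qᵢ) over the active causes.
Sum P(telemetry dropout|·) weighted by the priors over both values of attitude-control fault:
  P(telemetry dropout | solar radio burst, ¬ground-station outage) = 0.43006·0.312 + 0.709331·0.688
        = 0.134179 + 0.488020 = 0.622199
The terms with attitude-control fault present sum to 0.488020, so
  P(attitude-control fault | telemetry dropout, solar radio burst, ¬ground-station outage) = 0.488020 / 0.622199 ≈ 0.7843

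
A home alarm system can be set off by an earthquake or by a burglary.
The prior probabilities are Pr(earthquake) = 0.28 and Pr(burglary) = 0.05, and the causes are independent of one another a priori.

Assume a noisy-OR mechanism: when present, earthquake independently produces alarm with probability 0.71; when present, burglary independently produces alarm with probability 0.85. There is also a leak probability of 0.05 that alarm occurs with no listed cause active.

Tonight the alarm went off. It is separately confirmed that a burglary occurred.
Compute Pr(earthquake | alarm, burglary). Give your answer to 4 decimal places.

Pr(earthquake | alarm, burglary) ≈ 0.3030

Under noisy-OR, P(alarm | causes) = 1 − (1−0.05)·∏(1−qᵢ) over the active causes.
Numerator (weight on configurations with earthquake): 0.958675×0.28 = 0.268429
Denominator P(alarm | burglary): 0.8575×0.72 + 0.958675×0.28 = 0.885829
Posterior = 0.268429 / 0.885829 ≈ 0.3030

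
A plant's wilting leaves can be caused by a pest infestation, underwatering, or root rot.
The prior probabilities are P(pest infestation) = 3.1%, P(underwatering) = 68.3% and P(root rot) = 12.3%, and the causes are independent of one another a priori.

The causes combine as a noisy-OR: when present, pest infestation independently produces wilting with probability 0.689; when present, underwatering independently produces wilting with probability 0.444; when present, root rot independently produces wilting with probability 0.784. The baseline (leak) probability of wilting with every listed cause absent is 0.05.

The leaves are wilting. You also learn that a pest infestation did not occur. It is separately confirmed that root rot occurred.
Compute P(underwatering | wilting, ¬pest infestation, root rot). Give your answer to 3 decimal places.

Under noisy-OR, P(wilting | causes) = 1 − (1−0.05)·∏(1−qᵢ) over the active causes.
Weight on underwatering=true, given the evidence: 0.885909·0.683 = 0.605076
Normalizer over all consistent configurations: 0.7948·0.317 + 0.885909·0.683 = 0.857028
Posterior = 0.605076 / 0.857028 ≈ 0.706

P(underwatering | wilting, ¬pest infestation, root rot) ≈ 0.706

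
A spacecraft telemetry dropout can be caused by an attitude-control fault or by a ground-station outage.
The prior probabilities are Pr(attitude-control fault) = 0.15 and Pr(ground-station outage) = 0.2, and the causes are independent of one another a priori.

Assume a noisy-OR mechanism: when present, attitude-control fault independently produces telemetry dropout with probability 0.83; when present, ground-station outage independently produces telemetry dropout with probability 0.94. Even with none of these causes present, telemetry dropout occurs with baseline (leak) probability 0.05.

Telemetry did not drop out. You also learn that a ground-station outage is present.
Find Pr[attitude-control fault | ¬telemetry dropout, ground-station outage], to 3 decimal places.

Pr[attitude-control fault | ¬telemetry dropout, ground-station outage] ≈ 0.029

Under noisy-OR, P(telemetry dropout | causes) = 1 − (1−0.05)·∏(1−qᵢ) over the active causes.
P(¬telemetry dropout | ground-station outage) = 0.057×0.85 + 0.00969×0.15 = 0.048450 + 0.001454 = 0.049904
Restricting to configurations with attitude-control fault present: 0.00969×0.15 = 0.001454.
Hence the posterior is 0.001454/0.049904 ≈ 0.029.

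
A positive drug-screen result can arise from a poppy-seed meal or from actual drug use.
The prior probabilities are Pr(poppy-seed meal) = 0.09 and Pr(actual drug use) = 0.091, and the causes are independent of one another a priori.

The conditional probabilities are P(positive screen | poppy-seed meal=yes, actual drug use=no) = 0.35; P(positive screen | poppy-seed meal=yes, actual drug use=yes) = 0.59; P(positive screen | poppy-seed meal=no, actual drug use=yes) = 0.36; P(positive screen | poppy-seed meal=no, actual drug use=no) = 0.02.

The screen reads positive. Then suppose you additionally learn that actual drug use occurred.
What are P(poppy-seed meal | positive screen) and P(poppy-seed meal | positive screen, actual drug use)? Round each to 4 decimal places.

Numerator (weight on configurations with poppy-seed meal): 0.028634 + 0.004832 = 0.033466
Denominator P(positive screen): 0.02×0.91×0.909 + 0.36×0.91×0.091 + 0.35×0.09×0.909 + 0.59×0.09×0.091 = 0.079822
Posterior = 0.033466 / 0.079822 ≈ 0.4193

Now condition on the additional information:
Sum P(positive screen|·) weighted by the priors over both values of poppy-seed meal:
  P(positive screen | actual drug use) = 0.36*0.91 + 0.59*0.09
        = 0.327600 + 0.053100 = 0.380700
Keeping only the poppy-seed meal-present terms gives 0.053100, so
  P(poppy-seed meal | positive screen, actual drug use) = 0.053100 / 0.380700 ≈ 0.1395

P(poppy-seed meal | positive screen) ≈ 0.4193; P(poppy-seed meal | positive screen, actual drug use) ≈ 0.1395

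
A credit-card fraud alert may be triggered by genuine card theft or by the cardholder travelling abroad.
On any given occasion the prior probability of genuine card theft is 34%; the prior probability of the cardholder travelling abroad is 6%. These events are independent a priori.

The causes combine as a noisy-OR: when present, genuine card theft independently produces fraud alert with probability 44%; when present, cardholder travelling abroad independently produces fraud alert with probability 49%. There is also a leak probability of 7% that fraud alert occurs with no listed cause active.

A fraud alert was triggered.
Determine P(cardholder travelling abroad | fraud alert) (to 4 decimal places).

Under noisy-OR, P(fraud alert | causes) = 1 − (1−0.07)·∏(1−qᵢ) over the active causes.
P(fraud alert) = 0.07×0.66×0.94 + 0.5257×0.66×0.06 + 0.4792×0.34×0.94 + 0.734392×0.34×0.06 = 0.043428 + 0.020818 + 0.153152 + 0.014982 = 0.232380
The cardholder travelling abroad-present share is 0.020818 + 0.014982 = 0.035800.
So P(cardholder travelling abroad | fraud alert) = 0.035800/0.232380 ≈ 0.1541.

P(cardholder travelling abroad | fraud alert) ≈ 0.1541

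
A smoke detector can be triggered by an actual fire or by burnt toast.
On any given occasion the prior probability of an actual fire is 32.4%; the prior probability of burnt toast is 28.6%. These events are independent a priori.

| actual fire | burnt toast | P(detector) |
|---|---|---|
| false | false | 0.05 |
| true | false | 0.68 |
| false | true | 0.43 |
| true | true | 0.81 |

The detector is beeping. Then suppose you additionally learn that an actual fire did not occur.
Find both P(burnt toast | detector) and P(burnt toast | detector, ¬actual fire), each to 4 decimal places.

P(detector) = 0.05·0.676·0.714 + 0.43·0.676·0.286 + 0.68·0.324·0.714 + 0.81·0.324·0.286 = 0.024133 + 0.083134 + 0.157308 + 0.075058 = 0.339633
Of this, 0.158192 comes from 0.083134 + 0.075058 (the burnt toast=true cases).
P(burnt toast | detector) = 0.158192 / 0.339633 ≈ 0.4658

Now also conditioning on actual fire≠true:
By total probability over both values of burnt toast:
  P(detector | ¬actual fire) = 0.05×0.714 + 0.43×0.286
        = 0.035700 + 0.122980 = 0.158680
The terms with burnt toast present sum to 0.122980, so
  P(burnt toast | detector, ¬actual fire) = 0.122980 / 0.158680 ≈ 0.7750

P(burnt toast | detector) ≈ 0.4658; P(burnt toast | detector, ¬actual fire) ≈ 0.7750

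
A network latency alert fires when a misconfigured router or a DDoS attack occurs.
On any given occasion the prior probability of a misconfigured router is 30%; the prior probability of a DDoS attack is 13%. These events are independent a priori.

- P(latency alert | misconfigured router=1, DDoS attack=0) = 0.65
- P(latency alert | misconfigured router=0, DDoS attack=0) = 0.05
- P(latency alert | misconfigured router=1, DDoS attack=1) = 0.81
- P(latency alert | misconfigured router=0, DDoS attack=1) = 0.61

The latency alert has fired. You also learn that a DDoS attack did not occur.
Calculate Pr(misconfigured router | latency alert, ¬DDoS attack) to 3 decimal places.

For the numerator, keep only misconfigured router=true terms: 0.65*0.3 = 0.195000
The normalizing constant is 0.05*0.7 + 0.65*0.3 = 0.230000
P(misconfigured router | latency alert, ¬DDoS attack) = 0.195000/0.230000 ≈ 0.848

Pr(misconfigured router | latency alert, ¬DDoS attack) ≈ 0.848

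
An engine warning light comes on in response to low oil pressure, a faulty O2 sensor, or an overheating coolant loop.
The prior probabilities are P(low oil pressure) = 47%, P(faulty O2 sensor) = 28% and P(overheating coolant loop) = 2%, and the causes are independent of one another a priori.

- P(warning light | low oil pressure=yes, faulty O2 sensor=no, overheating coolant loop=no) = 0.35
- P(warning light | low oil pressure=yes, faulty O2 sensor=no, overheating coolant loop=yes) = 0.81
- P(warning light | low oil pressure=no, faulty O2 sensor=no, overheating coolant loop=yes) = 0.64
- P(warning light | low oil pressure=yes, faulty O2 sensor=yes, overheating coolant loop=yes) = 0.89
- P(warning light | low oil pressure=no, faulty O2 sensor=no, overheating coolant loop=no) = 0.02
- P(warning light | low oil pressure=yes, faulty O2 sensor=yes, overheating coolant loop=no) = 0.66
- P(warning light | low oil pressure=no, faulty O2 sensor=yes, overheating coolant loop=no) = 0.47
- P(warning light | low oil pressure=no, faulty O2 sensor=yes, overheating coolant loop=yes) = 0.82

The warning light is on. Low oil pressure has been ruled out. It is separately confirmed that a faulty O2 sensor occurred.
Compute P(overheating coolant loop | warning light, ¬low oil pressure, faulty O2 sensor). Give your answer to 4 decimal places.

P(overheating coolant loop | warning light, ¬low oil pressure, faulty O2 sensor) ≈ 0.0344

P(warning light | ¬low oil pressure, faulty O2 sensor) = 0.47·0.98 + 0.82·0.02 = 0.460600 + 0.016400 = 0.477000
Restricting to configurations with overheating coolant loop present: 0.82·0.02 = 0.016400.
So P(overheating coolant loop | warning light, ¬low oil pressure, faulty O2 sensor) = 0.016400/0.477000 ≈ 0.0344.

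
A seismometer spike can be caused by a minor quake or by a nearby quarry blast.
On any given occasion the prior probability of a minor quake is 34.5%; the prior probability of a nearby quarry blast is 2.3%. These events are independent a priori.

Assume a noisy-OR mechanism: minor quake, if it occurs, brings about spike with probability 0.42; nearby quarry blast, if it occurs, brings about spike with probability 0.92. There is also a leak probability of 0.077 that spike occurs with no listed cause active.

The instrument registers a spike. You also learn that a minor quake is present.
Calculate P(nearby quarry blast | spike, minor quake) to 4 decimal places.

P(nearby quarry blast | spike, minor quake) ≈ 0.0463

Under noisy-OR, P(spike | causes) = 1 − (1−0.077)·∏(1−qᵢ) over the active causes.
P(spike | minor quake) = 0.46466×0.977 + 0.957173×0.023 = 0.453973 + 0.022015 = 0.475988
The nearby quarry blast-present share is 0.957173×0.023 = 0.022015.
So P(nearby quarry blast | spike, minor quake) = 0.022015/0.475988 ≈ 0.0463.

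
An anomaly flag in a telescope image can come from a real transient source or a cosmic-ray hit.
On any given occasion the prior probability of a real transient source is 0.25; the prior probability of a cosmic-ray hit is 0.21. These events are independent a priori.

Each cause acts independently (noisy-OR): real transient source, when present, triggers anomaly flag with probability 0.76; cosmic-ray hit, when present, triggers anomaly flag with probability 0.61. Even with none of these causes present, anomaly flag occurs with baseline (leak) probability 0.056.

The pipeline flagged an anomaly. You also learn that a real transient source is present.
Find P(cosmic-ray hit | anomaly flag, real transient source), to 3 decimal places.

P(cosmic-ray hit | anomaly flag, real transient source) ≈ 0.239

Under noisy-OR, P(anomaly flag | causes) = 1 − (1−0.056)·∏(1−qᵢ) over the active causes.
Numerator (weight on configurations with cosmic-ray hit): 0.911642*0.21 = 0.191445
The normalizing constant is 0.77344*0.79 + 0.911642*0.21 = 0.802463
P(cosmic-ray hit | anomaly flag, real transient source) = 0.191445/0.802463 ≈ 0.239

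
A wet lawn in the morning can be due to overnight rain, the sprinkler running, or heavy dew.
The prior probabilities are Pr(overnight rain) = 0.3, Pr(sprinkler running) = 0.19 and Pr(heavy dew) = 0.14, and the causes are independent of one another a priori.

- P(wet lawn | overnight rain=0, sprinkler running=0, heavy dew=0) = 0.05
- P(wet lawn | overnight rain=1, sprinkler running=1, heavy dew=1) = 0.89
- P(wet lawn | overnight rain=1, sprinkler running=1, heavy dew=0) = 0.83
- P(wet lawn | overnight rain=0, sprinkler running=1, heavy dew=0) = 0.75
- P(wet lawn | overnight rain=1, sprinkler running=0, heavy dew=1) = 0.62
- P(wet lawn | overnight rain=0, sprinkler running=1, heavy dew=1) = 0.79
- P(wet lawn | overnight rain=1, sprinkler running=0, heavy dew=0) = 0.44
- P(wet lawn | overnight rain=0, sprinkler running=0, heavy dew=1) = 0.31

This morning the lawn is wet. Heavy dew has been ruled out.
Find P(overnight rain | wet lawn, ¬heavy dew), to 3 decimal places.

P(wet lawn | ¬heavy dew) = 0.05*0.7*0.81 + 0.75*0.7*0.19 + 0.44*0.3*0.81 + 0.83*0.3*0.19 = 0.028350 + 0.099750 + 0.106920 + 0.047310 = 0.282330
Restricting to configurations with overnight rain present: 0.106920 + 0.047310 = 0.154230.
P(overnight rain | wet lawn, ¬heavy dew) = 0.154230 / 0.282330 ≈ 0.546

P(overnight rain | wet lawn, ¬heavy dew) ≈ 0.546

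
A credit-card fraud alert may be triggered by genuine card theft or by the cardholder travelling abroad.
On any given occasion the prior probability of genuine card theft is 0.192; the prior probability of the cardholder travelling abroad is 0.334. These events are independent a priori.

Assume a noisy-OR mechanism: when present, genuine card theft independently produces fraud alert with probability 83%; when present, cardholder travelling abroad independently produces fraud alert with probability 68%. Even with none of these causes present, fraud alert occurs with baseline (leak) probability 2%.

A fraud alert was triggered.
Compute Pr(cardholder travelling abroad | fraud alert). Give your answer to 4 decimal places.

Under noisy-OR, P(fraud alert | causes) = 1 − (1−0.02)·∏(1−qᵢ) over the active causes.
Numerator (weight on configurations with cardholder travelling abroad): 0.185240 + 0.060709 = 0.245949
Normalizer over all consistent configurations: 0.02*0.808*0.666 + 0.6864*0.808*0.334 + 0.8334*0.192*0.666 + 0.946688*0.192*0.334 = 0.363281
P(cardholder travelling abroad | fraud alert) = 0.245949/0.363281 ≈ 0.6770

Pr(cardholder travelling abroad | fraud alert) ≈ 0.6770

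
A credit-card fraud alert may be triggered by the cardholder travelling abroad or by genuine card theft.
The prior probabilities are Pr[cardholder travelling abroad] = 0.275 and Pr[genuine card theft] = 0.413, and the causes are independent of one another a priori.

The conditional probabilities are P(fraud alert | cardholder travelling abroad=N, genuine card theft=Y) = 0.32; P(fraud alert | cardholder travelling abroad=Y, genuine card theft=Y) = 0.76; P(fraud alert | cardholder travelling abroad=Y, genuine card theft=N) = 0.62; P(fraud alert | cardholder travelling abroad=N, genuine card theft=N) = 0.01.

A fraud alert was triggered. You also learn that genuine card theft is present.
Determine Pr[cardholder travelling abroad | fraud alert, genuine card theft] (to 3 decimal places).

Pr[cardholder travelling abroad | fraud alert, genuine card theft] ≈ 0.474

Enumerate both values of cardholder travelling abroad and weight by the priors:
  P(fraud alert | genuine card theft) = 0.32*0.725 + 0.76*0.275
        = 0.232000 + 0.209000 = 0.441000
Configurations with cardholder travelling abroad contribute 0.209000, so
  P(cardholder travelling abroad | fraud alert, genuine card theft) = 0.209000 / 0.441000 ≈ 0.474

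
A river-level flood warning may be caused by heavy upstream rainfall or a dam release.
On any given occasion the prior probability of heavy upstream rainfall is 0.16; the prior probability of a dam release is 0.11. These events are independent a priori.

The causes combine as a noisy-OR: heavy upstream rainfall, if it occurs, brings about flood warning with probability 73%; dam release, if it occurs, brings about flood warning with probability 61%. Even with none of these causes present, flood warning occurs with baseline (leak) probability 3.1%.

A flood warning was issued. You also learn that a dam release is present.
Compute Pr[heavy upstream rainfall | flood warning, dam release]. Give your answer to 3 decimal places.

Pr[heavy upstream rainfall | flood warning, dam release] ≈ 0.216

Under noisy-OR, P(flood warning | causes) = 1 − (1−0.031)·∏(1−qᵢ) over the active causes.
P(flood warning | dam release) = 0.62209*0.84 + 0.897964*0.16 = 0.522556 + 0.143674 = 0.666230
Restricting to configurations with heavy upstream rainfall present: 0.897964*0.16 = 0.143674.
So P(heavy upstream rainfall | flood warning, dam release) = 0.143674/0.666230 ≈ 0.216.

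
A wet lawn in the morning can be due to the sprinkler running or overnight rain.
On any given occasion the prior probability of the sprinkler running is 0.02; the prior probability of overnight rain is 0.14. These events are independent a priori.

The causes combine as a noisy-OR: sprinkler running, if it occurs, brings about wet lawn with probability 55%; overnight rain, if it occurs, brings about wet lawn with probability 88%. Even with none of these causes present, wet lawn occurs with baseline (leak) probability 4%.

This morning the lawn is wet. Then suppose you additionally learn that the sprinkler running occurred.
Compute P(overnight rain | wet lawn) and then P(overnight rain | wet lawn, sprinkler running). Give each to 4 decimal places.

P(overnight rain | wet lawn) ≈ 0.7405; P(overnight rain | wet lawn, sprinkler running) ≈ 0.2137

Under noisy-OR, P(wet lawn | causes) = 1 − (1−0.04)·∏(1−qᵢ) over the active causes.
Numerator (weight on configurations with overnight rain): 0.121395 + 0.002655 = 0.124050
Denominator P(wet lawn): 0.04*0.98*0.86 + 0.8848*0.98*0.14 + 0.568*0.02*0.86 + 0.94816*0.02*0.14 = 0.167532
P(overnight rain | wet lawn) = 0.124050/0.167532 ≈ 0.7405

With the extra evidence:
P(wet lawn | sprinkler running) = 0.568*0.86 + 0.94816*0.14 = 0.488480 + 0.132742 = 0.621222
The overnight rain-present share is 0.94816*0.14 = 0.132742.
So P(overnight rain | wet lawn, sprinkler running) = 0.132742/0.621222 ≈ 0.2137.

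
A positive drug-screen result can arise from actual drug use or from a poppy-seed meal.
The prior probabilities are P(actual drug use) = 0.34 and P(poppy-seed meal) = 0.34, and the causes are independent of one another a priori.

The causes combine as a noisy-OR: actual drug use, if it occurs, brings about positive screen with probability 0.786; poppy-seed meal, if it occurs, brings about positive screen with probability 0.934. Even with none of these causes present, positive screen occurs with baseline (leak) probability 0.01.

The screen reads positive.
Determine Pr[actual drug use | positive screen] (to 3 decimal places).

Pr[actual drug use | positive screen] ≈ 0.576

Under noisy-OR, P(positive screen | causes) = 1 − (1−0.01)·∏(1−qᵢ) over the active causes.
P(positive screen) = 0.01·0.66·0.66 + 0.93466·0.66·0.34 + 0.78814·0.34·0.66 + 0.986017·0.34·0.34 = 0.004356 + 0.209738 + 0.176859 + 0.113984 = 0.504937
Restricting to configurations with actual drug use present: 0.176859 + 0.113984 = 0.290843.
P(actual drug use | positive screen) = 0.290843 / 0.504937 ≈ 0.576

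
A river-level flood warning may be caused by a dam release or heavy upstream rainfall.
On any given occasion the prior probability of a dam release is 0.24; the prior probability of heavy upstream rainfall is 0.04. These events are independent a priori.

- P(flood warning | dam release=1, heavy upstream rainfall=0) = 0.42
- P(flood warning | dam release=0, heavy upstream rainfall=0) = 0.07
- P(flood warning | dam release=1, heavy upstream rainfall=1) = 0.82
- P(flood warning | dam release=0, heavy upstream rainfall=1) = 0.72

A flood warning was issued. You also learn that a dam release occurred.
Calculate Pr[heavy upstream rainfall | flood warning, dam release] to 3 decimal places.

Pr[heavy upstream rainfall | flood warning, dam release] ≈ 0.075

Sum P(flood warning|·) weighted by the priors over both values of heavy upstream rainfall:
  P(flood warning | dam release) = 0.42×0.96 + 0.82×0.04
        = 0.403200 + 0.032800 = 0.436000
The terms with heavy upstream rainfall present sum to 0.032800, so
  P(heavy upstream rainfall | flood warning, dam release) = 0.032800 / 0.436000 ≈ 0.075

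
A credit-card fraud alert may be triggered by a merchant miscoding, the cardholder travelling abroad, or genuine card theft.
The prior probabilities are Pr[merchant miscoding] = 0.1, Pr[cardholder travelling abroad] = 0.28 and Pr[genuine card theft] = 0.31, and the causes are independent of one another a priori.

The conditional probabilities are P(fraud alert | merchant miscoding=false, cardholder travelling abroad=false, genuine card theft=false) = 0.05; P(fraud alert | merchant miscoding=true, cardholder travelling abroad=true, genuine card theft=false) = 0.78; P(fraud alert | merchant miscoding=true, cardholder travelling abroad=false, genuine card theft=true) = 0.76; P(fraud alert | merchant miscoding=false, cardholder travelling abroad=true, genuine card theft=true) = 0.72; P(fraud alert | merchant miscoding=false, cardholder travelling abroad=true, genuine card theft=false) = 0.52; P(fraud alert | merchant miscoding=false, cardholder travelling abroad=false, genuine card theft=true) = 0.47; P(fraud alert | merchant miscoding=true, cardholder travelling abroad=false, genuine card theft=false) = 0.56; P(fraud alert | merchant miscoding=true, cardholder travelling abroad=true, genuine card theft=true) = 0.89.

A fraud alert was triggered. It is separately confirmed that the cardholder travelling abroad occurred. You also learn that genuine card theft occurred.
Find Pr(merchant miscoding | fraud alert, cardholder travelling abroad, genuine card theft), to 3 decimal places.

Pr(merchant miscoding | fraud alert, cardholder travelling abroad, genuine card theft) ≈ 0.121

P(fraud alert | cardholder travelling abroad, genuine card theft) = 0.72×0.9 + 0.89×0.1 = 0.648000 + 0.089000 = 0.737000
The merchant miscoding-present share is 0.89×0.1 = 0.089000.
Hence the posterior is 0.089000/0.737000 ≈ 0.121.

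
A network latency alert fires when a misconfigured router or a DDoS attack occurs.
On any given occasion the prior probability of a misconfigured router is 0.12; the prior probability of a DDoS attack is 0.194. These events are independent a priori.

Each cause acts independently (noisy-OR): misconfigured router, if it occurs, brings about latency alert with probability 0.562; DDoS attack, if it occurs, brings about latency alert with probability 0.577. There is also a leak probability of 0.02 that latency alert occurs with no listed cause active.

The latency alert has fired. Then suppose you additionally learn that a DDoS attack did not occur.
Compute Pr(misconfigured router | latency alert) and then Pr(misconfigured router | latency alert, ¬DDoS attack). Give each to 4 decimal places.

Pr(misconfigured router | latency alert) ≈ 0.3942; Pr(misconfigured router | latency alert, ¬DDoS attack) ≈ 0.7956

Under noisy-OR, P(latency alert | causes) = 1 − (1−0.02)·∏(1−qᵢ) over the active causes.
P(latency alert) = 0.02*0.88*0.806 + 0.58546*0.88*0.194 + 0.57076*0.12*0.806 + 0.818431*0.12*0.194 = 0.014186 + 0.099950 + 0.055204 + 0.019053 = 0.188393
Of this, 0.074257 comes from 0.055204 + 0.019053 (the misconfigured router=true cases).
Hence the posterior is 0.074257/0.188393 ≈ 0.3942.

With the extra evidence:
Numerator (weight on configurations with misconfigured router): 0.57076×0.12 = 0.068491
Normalizer over all consistent configurations: 0.02×0.88 + 0.57076×0.12 = 0.086091
Posterior = 0.068491 / 0.086091 ≈ 0.7956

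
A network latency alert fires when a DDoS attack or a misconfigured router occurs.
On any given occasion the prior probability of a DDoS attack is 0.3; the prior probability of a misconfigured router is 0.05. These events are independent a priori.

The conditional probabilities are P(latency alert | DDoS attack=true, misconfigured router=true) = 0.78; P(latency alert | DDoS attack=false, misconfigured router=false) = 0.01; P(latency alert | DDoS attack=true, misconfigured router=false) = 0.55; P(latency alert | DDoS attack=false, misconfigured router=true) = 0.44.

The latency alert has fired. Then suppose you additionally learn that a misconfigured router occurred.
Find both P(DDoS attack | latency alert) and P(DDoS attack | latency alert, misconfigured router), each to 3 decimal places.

P(latency alert) = 0.01*0.7*0.95 + 0.44*0.7*0.05 + 0.55*0.3*0.95 + 0.78*0.3*0.05 = 0.006650 + 0.015400 + 0.156750 + 0.011700 = 0.190500
Of this, 0.168450 comes from 0.156750 + 0.011700 (the DDoS attack=true cases).
So P(DDoS attack | latency alert) = 0.168450/0.190500 ≈ 0.884.

Now also conditioning on misconfigured router=true:
Numerator (weight on configurations with DDoS attack): 0.78·0.3 = 0.234000
The normalizing constant is 0.44·0.7 + 0.78·0.3 = 0.542000
Posterior = 0.234000 / 0.542000 ≈ 0.432

P(DDoS attack | latency alert) ≈ 0.884; P(DDoS attack | latency alert, misconfigured router) ≈ 0.432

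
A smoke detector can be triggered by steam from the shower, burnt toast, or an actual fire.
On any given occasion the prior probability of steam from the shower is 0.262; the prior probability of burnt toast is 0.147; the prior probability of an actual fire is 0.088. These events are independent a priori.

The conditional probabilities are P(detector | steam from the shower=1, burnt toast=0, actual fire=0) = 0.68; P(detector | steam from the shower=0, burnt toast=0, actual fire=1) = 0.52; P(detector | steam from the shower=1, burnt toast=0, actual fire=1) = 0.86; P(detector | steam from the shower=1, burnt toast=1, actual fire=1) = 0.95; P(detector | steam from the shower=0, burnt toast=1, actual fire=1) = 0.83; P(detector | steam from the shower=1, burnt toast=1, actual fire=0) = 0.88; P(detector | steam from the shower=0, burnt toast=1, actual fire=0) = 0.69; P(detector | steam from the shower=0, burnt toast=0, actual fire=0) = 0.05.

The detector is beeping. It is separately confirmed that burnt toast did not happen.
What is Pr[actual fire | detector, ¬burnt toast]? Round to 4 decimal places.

Weight on actual fire=true, given the evidence: 0.033771 + 0.019828 = 0.053599
Denominator P(detector | ¬burnt toast): 0.05·0.738·0.912 + 0.52·0.738·0.088 + 0.68·0.262·0.912 + 0.86·0.262·0.088 = 0.249734
P(actual fire | detector, ¬burnt toast) = 0.053599/0.249734 ≈ 0.2146

Pr[actual fire | detector, ¬burnt toast] ≈ 0.2146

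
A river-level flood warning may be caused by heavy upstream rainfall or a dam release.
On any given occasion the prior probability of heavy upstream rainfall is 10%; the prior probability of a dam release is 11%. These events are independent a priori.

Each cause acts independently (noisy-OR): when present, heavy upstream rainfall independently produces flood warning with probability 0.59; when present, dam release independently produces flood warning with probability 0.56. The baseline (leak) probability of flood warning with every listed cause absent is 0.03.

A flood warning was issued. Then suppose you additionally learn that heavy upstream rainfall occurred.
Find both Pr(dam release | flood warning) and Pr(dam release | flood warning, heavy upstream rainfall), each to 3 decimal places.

Under noisy-OR, P(flood warning | causes) = 1 − (1−0.03)·∏(1−qᵢ) over the active causes.
P(flood warning) = 0.03×0.9×0.89 + 0.5732×0.9×0.11 + 0.6023×0.1×0.89 + 0.825012×0.1×0.11 = 0.024030 + 0.056747 + 0.053605 + 0.009075 = 0.143457
Of this, 0.065822 comes from 0.056747 + 0.009075 (the dam release=true cases).
P(dam release | flood warning) = 0.065822 / 0.143457 ≈ 0.459

Now condition on the additional information:
P(flood warning | heavy upstream rainfall) = 0.6023×0.89 + 0.825012×0.11 = 0.536047 + 0.090751 = 0.626798
The dam release-present share is 0.825012×0.11 = 0.090751.
So P(dam release | flood warning, heavy upstream rainfall) = 0.090751/0.626798 ≈ 0.145.
Conditioning on heavy upstream rainfall lowers the posterior on dam release: the classic explaining-away effect in a common-effect structure.

Pr(dam release | flood warning) ≈ 0.459; Pr(dam release | flood warning, heavy upstream rainfall) ≈ 0.145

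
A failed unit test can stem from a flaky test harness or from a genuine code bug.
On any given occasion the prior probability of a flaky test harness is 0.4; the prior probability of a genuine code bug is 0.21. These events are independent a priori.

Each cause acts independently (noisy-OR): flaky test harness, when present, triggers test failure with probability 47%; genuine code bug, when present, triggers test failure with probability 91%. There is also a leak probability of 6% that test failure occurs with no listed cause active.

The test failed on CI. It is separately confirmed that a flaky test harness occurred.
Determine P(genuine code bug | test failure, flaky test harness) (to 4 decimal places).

P(genuine code bug | test failure, flaky test harness) ≈ 0.3360

Under noisy-OR, P(test failure | causes) = 1 − (1−0.06)·∏(1−qᵢ) over the active causes.
P(test failure | flaky test harness) = 0.5018×0.79 + 0.955162×0.21 = 0.396422 + 0.200584 = 0.597006
Of this, 0.200584 comes from 0.955162×0.21 (the genuine code bug=true cases).
P(genuine code bug | test failure, flaky test harness) = 0.200584 / 0.597006 ≈ 0.3360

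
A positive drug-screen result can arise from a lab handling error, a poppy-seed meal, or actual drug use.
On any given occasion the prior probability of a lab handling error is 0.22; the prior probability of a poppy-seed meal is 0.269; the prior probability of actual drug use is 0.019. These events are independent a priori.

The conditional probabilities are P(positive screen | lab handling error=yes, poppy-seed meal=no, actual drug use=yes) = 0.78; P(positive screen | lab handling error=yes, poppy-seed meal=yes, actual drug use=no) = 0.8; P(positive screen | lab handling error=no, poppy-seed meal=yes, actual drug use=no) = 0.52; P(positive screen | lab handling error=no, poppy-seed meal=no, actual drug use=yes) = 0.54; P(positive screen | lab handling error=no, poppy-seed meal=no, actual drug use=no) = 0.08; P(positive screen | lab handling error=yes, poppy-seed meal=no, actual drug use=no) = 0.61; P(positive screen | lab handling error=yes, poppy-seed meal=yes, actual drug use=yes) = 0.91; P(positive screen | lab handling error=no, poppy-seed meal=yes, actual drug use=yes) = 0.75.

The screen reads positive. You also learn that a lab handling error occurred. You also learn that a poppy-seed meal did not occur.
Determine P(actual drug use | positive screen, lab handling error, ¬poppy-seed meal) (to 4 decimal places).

P(actual drug use | positive screen, lab handling error, ¬poppy-seed meal) ≈ 0.0242

P(positive screen | lab handling error, ¬poppy-seed meal) = 0.61*0.981 + 0.78*0.019 = 0.598410 + 0.014820 = 0.613230
The actual drug use-present share is 0.78*0.019 = 0.014820.
Hence the posterior is 0.014820/0.613230 ≈ 0.0242.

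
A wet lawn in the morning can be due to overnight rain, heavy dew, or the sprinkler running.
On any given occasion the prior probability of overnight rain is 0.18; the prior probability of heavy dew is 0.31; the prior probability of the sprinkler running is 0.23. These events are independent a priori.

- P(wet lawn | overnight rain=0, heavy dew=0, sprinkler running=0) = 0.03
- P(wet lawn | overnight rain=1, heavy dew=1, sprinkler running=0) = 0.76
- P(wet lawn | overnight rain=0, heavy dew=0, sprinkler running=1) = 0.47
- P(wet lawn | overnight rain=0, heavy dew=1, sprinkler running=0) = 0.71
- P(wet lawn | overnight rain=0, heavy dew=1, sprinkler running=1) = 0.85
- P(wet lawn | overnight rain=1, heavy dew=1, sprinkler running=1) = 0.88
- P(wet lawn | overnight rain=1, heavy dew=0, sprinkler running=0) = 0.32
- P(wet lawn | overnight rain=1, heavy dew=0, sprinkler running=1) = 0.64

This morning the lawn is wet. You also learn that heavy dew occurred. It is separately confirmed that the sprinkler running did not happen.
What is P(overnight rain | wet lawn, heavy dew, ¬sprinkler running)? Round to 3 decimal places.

P(overnight rain | wet lawn, heavy dew, ¬sprinkler running) ≈ 0.190

For the numerator, keep only overnight rain=true terms: 0.76·0.18 = 0.136800
The normalizing constant is 0.71·0.82 + 0.76·0.18 = 0.719000
P(overnight rain | wet lawn, heavy dew, ¬sprinkler running) = 0.136800/0.719000 ≈ 0.190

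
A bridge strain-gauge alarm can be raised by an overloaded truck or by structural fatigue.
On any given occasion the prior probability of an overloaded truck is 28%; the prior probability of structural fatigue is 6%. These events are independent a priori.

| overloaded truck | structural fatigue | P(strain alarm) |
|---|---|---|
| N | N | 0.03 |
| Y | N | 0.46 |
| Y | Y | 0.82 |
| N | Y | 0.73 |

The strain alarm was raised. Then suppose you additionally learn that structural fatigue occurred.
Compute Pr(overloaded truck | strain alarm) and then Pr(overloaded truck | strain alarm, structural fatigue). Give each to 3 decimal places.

Pr(overloaded truck | strain alarm) ≈ 0.722; Pr(overloaded truck | strain alarm, structural fatigue) ≈ 0.304

Enumerate the 4 (overloaded truck, structural fatigue) configurations and weight by the priors:
  P(strain alarm) = 0.03×0.72×0.94 + 0.73×0.72×0.06 + 0.46×0.28×0.94 + 0.82×0.28×0.06
        = 0.020304 + 0.031536 + 0.121072 + 0.013776 = 0.186688
The terms with overloaded truck present sum to 0.134848, so
  P(overloaded truck | strain alarm) = 0.134848 / 0.186688 ≈ 0.722

Now condition on the additional information:
Sum P(strain alarm|·) weighted by the priors over both values of overloaded truck:
  P(strain alarm | structural fatigue) = 0.73·0.72 + 0.82·0.28
        = 0.525600 + 0.229600 = 0.755200
The terms with overloaded truck present sum to 0.229600, so
  P(overloaded truck | strain alarm, structural fatigue) = 0.229600 / 0.755200 ≈ 0.304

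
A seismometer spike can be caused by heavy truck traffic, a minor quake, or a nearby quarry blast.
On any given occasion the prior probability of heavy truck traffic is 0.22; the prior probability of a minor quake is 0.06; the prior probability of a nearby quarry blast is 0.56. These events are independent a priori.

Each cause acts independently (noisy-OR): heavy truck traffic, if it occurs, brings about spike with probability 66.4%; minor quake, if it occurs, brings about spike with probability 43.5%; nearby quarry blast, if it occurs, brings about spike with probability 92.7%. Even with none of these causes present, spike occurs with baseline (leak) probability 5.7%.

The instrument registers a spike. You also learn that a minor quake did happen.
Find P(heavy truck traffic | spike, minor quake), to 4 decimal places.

Under noisy-OR, P(spike | causes) = 1 − (1−0.057)·∏(1−qᵢ) over the active causes.
P(spike | minor quake) = 0.467205×0.78×0.44 + 0.961106×0.78×0.56 + 0.820981×0.22×0.44 + 0.986932×0.22×0.56 = 0.160345 + 0.419811 + 0.079471 + 0.121590 = 0.781217
The heavy truck traffic-present share is 0.079471 + 0.121590 = 0.201061.
Hence the posterior is 0.201061/0.781217 ≈ 0.2574.

P(heavy truck traffic | spike, minor quake) ≈ 0.2574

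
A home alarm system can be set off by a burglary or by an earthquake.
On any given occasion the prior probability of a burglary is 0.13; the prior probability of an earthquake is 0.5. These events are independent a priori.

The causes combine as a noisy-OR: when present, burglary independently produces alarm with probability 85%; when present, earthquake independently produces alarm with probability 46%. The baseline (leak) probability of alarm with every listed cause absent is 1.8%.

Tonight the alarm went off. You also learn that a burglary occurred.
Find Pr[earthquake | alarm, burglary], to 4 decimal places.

Pr[earthquake | alarm, burglary] ≈ 0.5191

Under noisy-OR, P(alarm | causes) = 1 − (1−0.018)·∏(1−qᵢ) over the active causes.
P(alarm | burglary) = 0.8527*0.5 + 0.920458*0.5 = 0.426350 + 0.460229 = 0.886579
Of this, 0.460229 comes from 0.920458*0.5 (the earthquake=true cases).
Hence the posterior is 0.460229/0.886579 ≈ 0.5191.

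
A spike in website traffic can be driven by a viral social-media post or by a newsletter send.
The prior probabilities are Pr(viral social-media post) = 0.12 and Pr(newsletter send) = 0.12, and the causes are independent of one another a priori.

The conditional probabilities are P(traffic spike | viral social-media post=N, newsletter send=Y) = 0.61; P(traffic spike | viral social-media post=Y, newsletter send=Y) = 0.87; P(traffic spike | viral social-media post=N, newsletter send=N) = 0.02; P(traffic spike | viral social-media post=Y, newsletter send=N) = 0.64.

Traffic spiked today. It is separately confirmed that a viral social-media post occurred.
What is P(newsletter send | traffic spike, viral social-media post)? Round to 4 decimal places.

P(newsletter send | traffic spike, viral social-media post) ≈ 0.1564

Enumerate both values of newsletter send and weight by the priors:
  P(traffic spike | viral social-media post) = 0.64×0.88 + 0.87×0.12
        = 0.563200 + 0.104400 = 0.667600
Keeping only the newsletter send-present terms gives 0.104400, so
  P(newsletter send | traffic spike, viral social-media post) = 0.104400 / 0.667600 ≈ 0.1564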